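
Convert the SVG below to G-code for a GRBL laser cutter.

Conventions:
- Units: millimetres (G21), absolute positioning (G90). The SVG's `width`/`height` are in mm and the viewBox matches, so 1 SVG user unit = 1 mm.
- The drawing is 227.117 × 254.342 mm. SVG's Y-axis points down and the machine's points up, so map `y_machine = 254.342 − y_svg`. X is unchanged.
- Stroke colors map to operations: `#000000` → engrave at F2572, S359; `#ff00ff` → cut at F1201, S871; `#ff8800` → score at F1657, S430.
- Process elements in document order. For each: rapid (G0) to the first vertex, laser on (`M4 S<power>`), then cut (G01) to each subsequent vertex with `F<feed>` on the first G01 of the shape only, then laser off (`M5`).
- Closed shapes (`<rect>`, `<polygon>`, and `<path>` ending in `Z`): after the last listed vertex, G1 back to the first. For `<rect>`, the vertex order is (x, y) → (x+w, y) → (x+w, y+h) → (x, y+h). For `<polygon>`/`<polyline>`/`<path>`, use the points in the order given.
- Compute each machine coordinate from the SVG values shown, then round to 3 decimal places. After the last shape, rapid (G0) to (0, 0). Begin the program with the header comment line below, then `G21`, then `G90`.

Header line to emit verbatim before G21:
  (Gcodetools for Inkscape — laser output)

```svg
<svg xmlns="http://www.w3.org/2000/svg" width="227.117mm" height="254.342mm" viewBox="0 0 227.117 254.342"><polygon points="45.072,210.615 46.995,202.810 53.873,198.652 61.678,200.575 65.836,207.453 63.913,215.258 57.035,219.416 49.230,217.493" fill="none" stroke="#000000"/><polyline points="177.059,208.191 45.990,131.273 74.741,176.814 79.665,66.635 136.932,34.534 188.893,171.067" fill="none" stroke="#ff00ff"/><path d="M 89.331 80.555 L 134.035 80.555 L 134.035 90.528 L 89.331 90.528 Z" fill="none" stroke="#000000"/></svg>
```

(Gcodetools for Inkscape — laser output)
G21
G90
G0 X45.072 Y43.727
M4 S359
G01 X46.995 Y51.532 F2572
G01 X53.873 Y55.690
G01 X61.678 Y53.767
G01 X65.836 Y46.889
G01 X63.913 Y39.084
G01 X57.035 Y34.926
G01 X49.230 Y36.849
G01 X45.072 Y43.727
M5
G0 X177.059 Y46.151
M4 S871
G01 X45.990 Y123.069 F1201
G01 X74.741 Y77.528
G01 X79.665 Y187.707
G01 X136.932 Y219.808
G01 X188.893 Y83.275
M5
G0 X89.331 Y173.787
M4 S359
G01 X134.035 Y173.787 F2572
G01 X134.035 Y163.814
G01 X89.331 Y163.814
G01 X89.331 Y173.787
M5
G0 X0.000 Y0.000

Since the viewBox matches the mm dimensions, user units are millimetres directly. The only transform is the Y-flip y_m = 254.342 − y_svg.

Shape 1 is a regular polygon drawn with `<polygon>`. Its stroke #000000 means engrave at S359, F2572. After flipping Y the toolpath is (45.072,43.727) → (46.995,51.532) → (53.873,55.690) → (61.678,53.767) → (65.836,46.889) → (63.913,39.084) → (57.035,34.926) → (49.230,36.849) → (45.072,43.727), returning to the start.

Shape 2 is a open polyline drawn with `<polyline>`. Its stroke #ff00ff means cut at S871, F1201. After flipping Y the toolpath is (177.059,46.151) → (45.990,123.069) → (74.741,77.528) → (79.665,187.707) → (136.932,219.808) → (188.893,83.275).

Shape 3 is a rectangle drawn with `<path>`. Its stroke #000000 means engrave at S359, F2572. After flipping Y the toolpath is (89.331,173.787) → (134.035,173.787) → (134.035,163.814) → (89.331,163.814) → (89.331,173.787), returning to the start.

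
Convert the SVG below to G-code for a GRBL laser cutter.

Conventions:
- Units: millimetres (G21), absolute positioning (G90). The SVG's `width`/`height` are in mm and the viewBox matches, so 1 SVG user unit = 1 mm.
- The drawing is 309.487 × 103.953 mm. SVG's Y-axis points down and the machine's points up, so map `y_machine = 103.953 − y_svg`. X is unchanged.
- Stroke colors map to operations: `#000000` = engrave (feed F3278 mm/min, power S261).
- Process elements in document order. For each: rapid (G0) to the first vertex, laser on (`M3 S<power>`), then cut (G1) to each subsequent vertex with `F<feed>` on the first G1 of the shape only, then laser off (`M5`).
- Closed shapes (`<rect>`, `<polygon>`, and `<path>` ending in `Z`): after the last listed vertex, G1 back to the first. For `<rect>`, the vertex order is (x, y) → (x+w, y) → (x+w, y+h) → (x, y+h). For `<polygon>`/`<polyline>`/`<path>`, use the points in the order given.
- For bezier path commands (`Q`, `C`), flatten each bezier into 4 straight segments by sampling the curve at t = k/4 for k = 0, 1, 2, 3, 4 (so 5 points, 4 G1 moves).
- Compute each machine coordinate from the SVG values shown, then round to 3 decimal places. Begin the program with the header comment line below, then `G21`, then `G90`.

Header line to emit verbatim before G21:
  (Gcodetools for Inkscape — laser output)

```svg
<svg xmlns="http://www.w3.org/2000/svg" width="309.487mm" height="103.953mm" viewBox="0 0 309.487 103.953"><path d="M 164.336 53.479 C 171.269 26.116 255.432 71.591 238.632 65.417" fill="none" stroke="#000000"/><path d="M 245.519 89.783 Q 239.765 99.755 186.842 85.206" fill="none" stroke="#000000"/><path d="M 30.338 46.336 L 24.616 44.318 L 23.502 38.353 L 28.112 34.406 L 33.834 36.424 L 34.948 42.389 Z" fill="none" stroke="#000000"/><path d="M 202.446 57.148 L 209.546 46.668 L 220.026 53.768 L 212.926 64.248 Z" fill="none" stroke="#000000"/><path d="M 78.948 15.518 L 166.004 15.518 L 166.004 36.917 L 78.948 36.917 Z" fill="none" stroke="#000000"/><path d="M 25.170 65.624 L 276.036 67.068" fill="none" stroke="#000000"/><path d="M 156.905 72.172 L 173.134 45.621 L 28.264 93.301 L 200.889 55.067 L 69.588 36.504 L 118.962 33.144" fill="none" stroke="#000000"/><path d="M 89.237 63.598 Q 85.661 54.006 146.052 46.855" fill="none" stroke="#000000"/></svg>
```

Since the viewBox matches the mm dimensions, user units are millimetres directly. The only transform is the Y-flip y_m = 103.953 − y_svg.

Shape 1 is a cubic bezier drawn with `<path>`. Its stroke #000000 means engrave at S261, F3278. After flipping Y the toolpath is (164.336,50.474) → (181.232,59.284) → (210.384,52.451) → (235.086,41.645) → (238.632,38.536).

Shape 2 is a quadratic bezier drawn with `<path>`. Its stroke #000000 means engrave at S261, F3278. After flipping Y the toolpath is (245.519,14.170) → (239.694,10.717) → (227.973,10.328) → (210.355,13.005) → (186.842,18.747).

Shape 3 is a regular polygon drawn with `<path>`. Its stroke #000000 means engrave at S261, F3278. After flipping Y the toolpath is (30.338,57.617) → (24.616,59.635) → (23.502,65.600) → (28.112,69.547) → (33.834,67.529) → (34.948,61.564) → (30.338,57.617), returning to the start.

Shape 4 is a regular polygon drawn with `<path>`. Its stroke #000000 means engrave at S261, F3278. After flipping Y the toolpath is (202.446,46.805) → (209.546,57.285) → (220.026,50.185) → (212.926,39.705) → (202.446,46.805), returning to the start.

Shape 5 is a rectangle drawn with `<path>`. Its stroke #000000 means engrave at S261, F3278. After flipping Y the toolpath is (78.948,88.435) → (166.004,88.435) → (166.004,67.036) → (78.948,67.036) → (78.948,88.435), returning to the start.

Shape 6 is a line segment drawn with `<path>`. Its stroke #000000 means engrave at S261, F3278. After flipping Y the toolpath is (25.170,38.329) → (276.036,36.885).

Shape 7 is a open polyline drawn with `<path>`. Its stroke #000000 means engrave at S261, F3278. After flipping Y the toolpath is (156.905,31.781) → (173.134,58.332) → (28.264,10.652) → (200.889,48.886) → (69.588,67.449) → (118.962,70.809).

Shape 8 is a quadratic bezier drawn with `<path>`. Its stroke #000000 means engrave at S261, F3278. After flipping Y the toolpath is (89.237,40.355) → (91.447,44.998) → (101.653,49.337) → (119.854,53.370) → (146.052,57.098).

(Gcodetools for Inkscape — laser output)
G21
G90
G0 X164.336 Y50.474
M3 S261
G1 X181.232 Y59.284 F3278
G1 X210.384 Y52.451
G1 X235.086 Y41.645
G1 X238.632 Y38.536
M5
G0 X245.519 Y14.170
M3 S261
G1 X239.694 Y10.717 F3278
G1 X227.973 Y10.328
G1 X210.355 Y13.005
G1 X186.842 Y18.747
M5
G0 X30.338 Y57.617
M3 S261
G1 X24.616 Y59.635 F3278
G1 X23.502 Y65.600
G1 X28.112 Y69.547
G1 X33.834 Y67.529
G1 X34.948 Y61.564
G1 X30.338 Y57.617
M5
G0 X202.446 Y46.805
M3 S261
G1 X209.546 Y57.285 F3278
G1 X220.026 Y50.185
G1 X212.926 Y39.705
G1 X202.446 Y46.805
M5
G0 X78.948 Y88.435
M3 S261
G1 X166.004 Y88.435 F3278
G1 X166.004 Y67.036
G1 X78.948 Y67.036
G1 X78.948 Y88.435
M5
G0 X25.170 Y38.329
M3 S261
G1 X276.036 Y36.885 F3278
M5
G0 X156.905 Y31.781
M3 S261
G1 X173.134 Y58.332 F3278
G1 X28.264 Y10.652
G1 X200.889 Y48.886
G1 X69.588 Y67.449
G1 X118.962 Y70.809
M5
G0 X89.237 Y40.355
M3 S261
G1 X91.447 Y44.998 F3278
G1 X101.653 Y49.337
G1 X119.854 Y53.370
G1 X146.052 Y57.098
M5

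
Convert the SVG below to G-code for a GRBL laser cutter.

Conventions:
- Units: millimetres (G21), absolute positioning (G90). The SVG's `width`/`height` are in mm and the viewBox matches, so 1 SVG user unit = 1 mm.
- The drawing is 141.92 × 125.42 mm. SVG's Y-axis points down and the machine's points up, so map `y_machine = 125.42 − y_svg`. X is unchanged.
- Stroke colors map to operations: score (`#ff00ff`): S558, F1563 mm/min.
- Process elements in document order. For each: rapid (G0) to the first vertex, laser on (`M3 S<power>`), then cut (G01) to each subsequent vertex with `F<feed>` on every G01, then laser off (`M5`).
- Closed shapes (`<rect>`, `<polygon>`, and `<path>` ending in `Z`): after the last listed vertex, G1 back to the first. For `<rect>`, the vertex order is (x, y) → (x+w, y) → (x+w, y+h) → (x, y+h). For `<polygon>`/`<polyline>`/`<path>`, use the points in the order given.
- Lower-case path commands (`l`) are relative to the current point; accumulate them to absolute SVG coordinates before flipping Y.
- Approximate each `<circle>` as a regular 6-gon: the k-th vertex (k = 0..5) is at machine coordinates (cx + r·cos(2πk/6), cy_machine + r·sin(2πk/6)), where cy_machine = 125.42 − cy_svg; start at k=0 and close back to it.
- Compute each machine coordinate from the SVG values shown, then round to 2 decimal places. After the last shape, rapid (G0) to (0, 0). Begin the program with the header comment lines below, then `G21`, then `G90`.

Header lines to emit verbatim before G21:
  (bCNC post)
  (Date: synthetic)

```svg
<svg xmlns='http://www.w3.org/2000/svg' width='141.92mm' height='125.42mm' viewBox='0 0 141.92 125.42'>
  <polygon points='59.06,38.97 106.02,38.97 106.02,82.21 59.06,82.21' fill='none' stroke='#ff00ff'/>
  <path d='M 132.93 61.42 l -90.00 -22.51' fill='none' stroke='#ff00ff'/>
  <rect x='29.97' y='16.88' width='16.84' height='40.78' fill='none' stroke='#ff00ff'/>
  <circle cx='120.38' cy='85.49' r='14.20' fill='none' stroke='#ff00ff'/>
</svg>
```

(bCNC post)
(Date: synthetic)
G21
G90
G0 X59.06 Y86.45
M3 S558
G01 X106.02 Y86.45 F1563
G01 X106.02 Y43.21 F1563
G01 X59.06 Y43.21 F1563
G01 X59.06 Y86.45 F1563
M5
G0 X132.93 Y64.00
M3 S558
G01 X42.93 Y86.51 F1563
M5
G0 X29.97 Y108.54
M3 S558
G01 X46.81 Y108.54 F1563
G01 X46.81 Y67.76 F1563
G01 X29.97 Y67.76 F1563
G01 X29.97 Y108.54 F1563
M5
G0 X134.58 Y39.93
M3 S558
G01 X127.48 Y52.23 F1563
G01 X113.28 Y52.23 F1563
G01 X106.18 Y39.93 F1563
G01 X113.28 Y27.63 F1563
G01 X127.48 Y27.63 F1563
G01 X134.58 Y39.93 F1563
M5
G0 X0.00 Y0.00

1 u = 1 mm; y_m = 125.42 − y.

[1] `<polygon>` rectangle, #ff00ff→score S558 F1563: (59.06,86.45) → (106.02,86.45) → (106.02,43.21) → (59.06,43.21) → (59.06,86.45) (closed)

[2] `<path>` line segment, #ff00ff→score S558 F1563: (132.93,64.00) → (42.93,86.51)

[3] `<rect>` rectangle, #ff00ff→score S558 F1563: (29.97,108.54) → (46.81,108.54) → (46.81,67.76) → (29.97,67.76) → (29.97,108.54) (closed)

[4] `<circle>` circle, #ff00ff→score S558 F1563: (134.58,39.93) → (127.48,52.23) → (113.28,52.23) → (106.18,39.93) → (113.28,27.63) → (127.48,27.63) → (134.58,39.93) (closed)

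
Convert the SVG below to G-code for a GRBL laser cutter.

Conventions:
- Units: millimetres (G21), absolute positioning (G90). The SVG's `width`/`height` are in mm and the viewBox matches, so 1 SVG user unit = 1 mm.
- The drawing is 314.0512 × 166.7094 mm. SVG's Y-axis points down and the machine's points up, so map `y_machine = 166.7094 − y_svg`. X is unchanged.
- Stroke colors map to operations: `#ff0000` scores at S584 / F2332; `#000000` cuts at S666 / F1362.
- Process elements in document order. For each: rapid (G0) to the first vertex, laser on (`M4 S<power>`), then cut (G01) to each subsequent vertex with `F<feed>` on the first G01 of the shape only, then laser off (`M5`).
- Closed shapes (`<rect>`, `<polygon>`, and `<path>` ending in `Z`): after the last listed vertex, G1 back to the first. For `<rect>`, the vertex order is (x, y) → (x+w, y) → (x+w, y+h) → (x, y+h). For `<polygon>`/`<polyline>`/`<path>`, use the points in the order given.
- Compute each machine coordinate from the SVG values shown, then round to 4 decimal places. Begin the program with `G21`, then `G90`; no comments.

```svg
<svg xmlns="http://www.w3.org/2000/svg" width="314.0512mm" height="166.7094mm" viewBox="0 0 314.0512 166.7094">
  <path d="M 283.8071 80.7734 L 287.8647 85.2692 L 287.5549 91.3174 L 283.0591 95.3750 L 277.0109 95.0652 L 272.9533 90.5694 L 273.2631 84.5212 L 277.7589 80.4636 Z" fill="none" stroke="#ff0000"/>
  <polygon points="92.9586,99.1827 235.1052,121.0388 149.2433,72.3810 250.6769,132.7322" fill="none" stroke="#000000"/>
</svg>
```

Since the viewBox matches the mm dimensions, user units are millimetres directly. The only transform is the Y-flip y_m = 166.7094 − y_svg.

Shape 1 is a regular polygon drawn with `<path>`. Its stroke #ff0000 means score at S584, F2332. After flipping Y the toolpath is (283.8071,85.9360) → (287.8647,81.4402) → (287.5549,75.3920) → (283.0591,71.3344) → (277.0109,71.6442) → (272.9533,76.1400) → (273.2631,82.1882) → (277.7589,86.2458) → (283.8071,85.9360), returning to the start.

Shape 2 is a closed polygon drawn with `<polygon>`. Its stroke #000000 means cut at S666, F1362. After flipping Y the toolpath is (92.9586,67.5267) → (235.1052,45.6706) → (149.2433,94.3284) → (250.6769,33.9772) → (92.9586,67.5267), returning to the start.

G21
G90
G0 X283.8071 Y85.9360
M4 S584
G01 X287.8647 Y81.4402 F2332
G01 X287.5549 Y75.3920
G01 X283.0591 Y71.3344
G01 X277.0109 Y71.6442
G01 X272.9533 Y76.1400
G01 X273.2631 Y82.1882
G01 X277.7589 Y86.2458
G01 X283.8071 Y85.9360
M5
G0 X92.9586 Y67.5267
M4 S666
G01 X235.1052 Y45.6706 F1362
G01 X149.2433 Y94.3284
G01 X250.6769 Y33.9772
G01 X92.9586 Y67.5267
M5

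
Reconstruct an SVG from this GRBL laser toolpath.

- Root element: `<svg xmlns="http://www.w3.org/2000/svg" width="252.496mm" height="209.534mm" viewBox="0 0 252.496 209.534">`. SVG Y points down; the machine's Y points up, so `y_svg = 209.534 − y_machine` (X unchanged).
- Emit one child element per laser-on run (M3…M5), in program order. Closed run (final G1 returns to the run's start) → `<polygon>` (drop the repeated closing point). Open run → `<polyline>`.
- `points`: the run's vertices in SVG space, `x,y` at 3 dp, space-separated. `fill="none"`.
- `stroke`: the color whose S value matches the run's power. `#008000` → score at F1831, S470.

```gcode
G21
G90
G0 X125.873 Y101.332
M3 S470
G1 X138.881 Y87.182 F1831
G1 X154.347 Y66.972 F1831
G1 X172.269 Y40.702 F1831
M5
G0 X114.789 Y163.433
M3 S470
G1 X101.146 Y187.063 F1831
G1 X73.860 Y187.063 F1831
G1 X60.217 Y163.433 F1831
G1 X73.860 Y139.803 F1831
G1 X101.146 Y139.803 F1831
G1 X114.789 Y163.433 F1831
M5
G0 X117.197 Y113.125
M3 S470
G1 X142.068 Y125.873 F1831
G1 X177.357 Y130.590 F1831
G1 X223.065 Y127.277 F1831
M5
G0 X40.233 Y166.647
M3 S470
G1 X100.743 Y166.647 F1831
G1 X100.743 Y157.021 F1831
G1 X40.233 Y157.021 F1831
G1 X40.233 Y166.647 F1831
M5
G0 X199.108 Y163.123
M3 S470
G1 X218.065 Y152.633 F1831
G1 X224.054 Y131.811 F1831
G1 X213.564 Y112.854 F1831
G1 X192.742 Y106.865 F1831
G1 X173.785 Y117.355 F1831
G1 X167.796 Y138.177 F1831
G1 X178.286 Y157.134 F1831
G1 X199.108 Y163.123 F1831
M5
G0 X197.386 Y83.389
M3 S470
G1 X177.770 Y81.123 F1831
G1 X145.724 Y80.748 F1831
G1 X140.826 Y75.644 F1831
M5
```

<svg xmlns="http://www.w3.org/2000/svg" width="252.496mm" height="209.534mm" viewBox="0 0 252.496 209.534">
  <polyline points="125.873,108.202 138.881,122.352 154.347,142.562 172.269,168.832" fill="none" stroke="#008000"/>
  <polygon points="114.789,46.101 101.146,22.471 73.860,22.471 60.217,46.101 73.860,69.731 101.146,69.731" fill="none" stroke="#008000"/>
  <polyline points="117.197,96.409 142.068,83.661 177.357,78.944 223.065,82.257" fill="none" stroke="#008000"/>
  <polygon points="40.233,42.887 100.743,42.887 100.743,52.513 40.233,52.513" fill="none" stroke="#008000"/>
  <polygon points="199.108,46.411 218.065,56.901 224.054,77.723 213.564,96.680 192.742,102.669 173.785,92.179 167.796,71.357 178.286,52.400" fill="none" stroke="#008000"/>
  <polyline points="197.386,126.145 177.770,128.411 145.724,128.786 140.826,133.890" fill="none" stroke="#008000"/>
</svg>

Each laser-on run becomes one SVG element. Flip Y back into SVG space with y_svg = 209.534 − y_machine. Every run uses S470, so all elements get stroke `#008000` (score).

Run 1: The run is open, so emit a `<polyline>` with points (Y-flipped): 125.873,108.202 138.881,122.352 154.347,142.562 172.269,168.832.

Run 2: The run returns to its start, so emit a `<polygon>` with points (Y-flipped): 114.789,46.101 101.146,22.471 73.860,22.471 60.217,46.101 73.860,69.731 101.146,69.731.

Run 3: The run is open, so emit a `<polyline>` with points (Y-flipped): 117.197,96.409 142.068,83.661 177.357,78.944 223.065,82.257.

Run 4: The run returns to its start, so emit a `<polygon>` with points (Y-flipped): 40.233,42.887 100.743,42.887 100.743,52.513 40.233,52.513.

Run 5: The run returns to its start, so emit a `<polygon>` with points (Y-flipped): 199.108,46.411 218.065,56.901 224.054,77.723 213.564,96.680 192.742,102.669 173.785,92.179 167.796,71.357 178.286,52.400.

Run 6: The run is open, so emit a `<polyline>` with points (Y-flipped): 197.386,126.145 177.770,128.411 145.724,128.786 140.826,133.890.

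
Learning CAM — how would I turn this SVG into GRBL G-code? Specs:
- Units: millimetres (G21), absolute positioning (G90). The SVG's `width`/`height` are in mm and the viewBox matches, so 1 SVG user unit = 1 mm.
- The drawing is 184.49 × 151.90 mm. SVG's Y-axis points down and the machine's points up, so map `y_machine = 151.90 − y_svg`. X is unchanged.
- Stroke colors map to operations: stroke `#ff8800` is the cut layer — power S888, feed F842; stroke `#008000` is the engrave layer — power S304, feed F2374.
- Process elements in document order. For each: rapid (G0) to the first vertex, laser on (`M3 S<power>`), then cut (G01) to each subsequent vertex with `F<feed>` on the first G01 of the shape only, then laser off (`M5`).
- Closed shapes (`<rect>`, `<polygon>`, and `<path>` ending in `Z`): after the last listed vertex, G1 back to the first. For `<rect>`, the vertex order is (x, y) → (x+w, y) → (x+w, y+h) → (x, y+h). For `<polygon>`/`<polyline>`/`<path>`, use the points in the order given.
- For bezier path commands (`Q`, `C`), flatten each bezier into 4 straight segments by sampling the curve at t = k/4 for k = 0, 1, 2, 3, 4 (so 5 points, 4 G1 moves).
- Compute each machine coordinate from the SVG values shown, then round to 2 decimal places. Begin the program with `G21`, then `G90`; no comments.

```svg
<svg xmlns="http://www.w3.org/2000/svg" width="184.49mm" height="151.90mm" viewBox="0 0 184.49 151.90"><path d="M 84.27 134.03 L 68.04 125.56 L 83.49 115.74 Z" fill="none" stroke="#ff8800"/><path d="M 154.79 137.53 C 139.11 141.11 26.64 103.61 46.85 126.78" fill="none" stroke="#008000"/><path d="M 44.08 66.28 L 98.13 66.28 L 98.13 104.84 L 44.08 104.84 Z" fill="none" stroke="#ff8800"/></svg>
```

G21
G90
G0 X84.27 Y17.87
M3 S888
G01 X68.04 Y26.34 F842
G01 X83.49 Y36.16
G01 X84.27 Y17.87
M5
G0 X154.79 Y14.37
M3 S304
G01 X128.47 Y17.80 F2374
G01 X87.36 Y27.09
G01 X52.98 Y32.71
G01 X46.85 Y25.12
M5
G0 X44.08 Y85.62
M3 S888
G01 X98.13 Y85.62 F842
G01 X98.13 Y47.06
G01 X44.08 Y47.06
G01 X44.08 Y85.62
M5

viewBox `0 0 184.49 151.90` with mm width/height → 1 unit = 1 mm. Flip: y_m = 151.90 − y_svg.

**Shape 1** — `<path>` regular polygon, stroke `#ff8800` → cut (S888, F842). Machine vertices: (84.27,17.87) → (68.04,26.34) → (83.49,36.16) → (84.27,17.87). Closed: final G1 returns to the first vertex.

**Shape 2** — `<path>` cubic bezier, stroke `#008000` → engrave (S304, F2374). Control points (SVG): P0=(154.79,137.53), P1=(139.11,141.11), P2=(26.64,103.61), P3=(46.85,126.78); sampled at t=k/4. Machine vertices: (154.79,14.37) → (128.47,17.80) → (87.36,27.09) → (52.98,32.71) → (46.85,25.12). Open path.

**Shape 3** — `<path>` rectangle, stroke `#ff8800` → cut (S888, F842). Machine vertices: (44.08,85.62) → (98.13,85.62) → (98.13,47.06) → (44.08,47.06) → (44.08,85.62). Closed: final G1 returns to the first vertex.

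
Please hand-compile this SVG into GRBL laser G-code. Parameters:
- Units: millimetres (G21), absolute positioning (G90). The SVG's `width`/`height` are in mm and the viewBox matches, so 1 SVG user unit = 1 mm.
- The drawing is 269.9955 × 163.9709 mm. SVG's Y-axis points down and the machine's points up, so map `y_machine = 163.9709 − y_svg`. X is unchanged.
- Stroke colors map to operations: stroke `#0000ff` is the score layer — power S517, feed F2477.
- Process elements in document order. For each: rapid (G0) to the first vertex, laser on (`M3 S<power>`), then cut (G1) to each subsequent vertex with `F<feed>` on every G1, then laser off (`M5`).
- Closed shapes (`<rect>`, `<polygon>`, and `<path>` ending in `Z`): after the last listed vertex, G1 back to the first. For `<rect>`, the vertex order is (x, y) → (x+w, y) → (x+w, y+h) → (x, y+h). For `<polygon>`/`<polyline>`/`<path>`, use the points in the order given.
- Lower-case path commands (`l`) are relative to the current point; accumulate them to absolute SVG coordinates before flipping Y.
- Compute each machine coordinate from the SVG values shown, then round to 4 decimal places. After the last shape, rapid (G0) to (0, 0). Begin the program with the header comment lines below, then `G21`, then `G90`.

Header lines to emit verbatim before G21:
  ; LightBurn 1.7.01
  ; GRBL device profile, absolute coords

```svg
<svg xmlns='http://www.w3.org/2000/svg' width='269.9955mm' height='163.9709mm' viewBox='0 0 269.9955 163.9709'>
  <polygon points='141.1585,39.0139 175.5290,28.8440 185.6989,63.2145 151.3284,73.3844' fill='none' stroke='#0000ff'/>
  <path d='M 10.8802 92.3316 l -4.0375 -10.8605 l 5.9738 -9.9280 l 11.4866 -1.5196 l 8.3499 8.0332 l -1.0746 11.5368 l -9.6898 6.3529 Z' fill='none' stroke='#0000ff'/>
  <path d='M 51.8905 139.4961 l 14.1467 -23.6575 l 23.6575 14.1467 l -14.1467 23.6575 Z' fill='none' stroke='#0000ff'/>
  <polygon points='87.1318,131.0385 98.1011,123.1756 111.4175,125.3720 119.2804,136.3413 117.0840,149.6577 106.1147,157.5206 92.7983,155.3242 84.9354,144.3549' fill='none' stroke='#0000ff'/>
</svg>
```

; LightBurn 1.7.01
; GRBL device profile, absolute coords
G21
G90
G0 X141.1585 Y124.9570
M3 S517
G1 X175.5290 Y135.1269 F2477
G1 X185.6989 Y100.7564 F2477
G1 X151.3284 Y90.5865 F2477
G1 X141.1585 Y124.9570 F2477
M5
G0 X10.8802 Y71.6393
M3 S517
G1 X6.8427 Y82.4998 F2477
G1 X12.8165 Y92.4278 F2477
G1 X24.3031 Y93.9474 F2477
G1 X32.6530 Y85.9142 F2477
G1 X31.5784 Y74.3774 F2477
G1 X21.8886 Y68.0245 F2477
G1 X10.8802 Y71.6393 F2477
M5
G0 X51.8905 Y24.4748
M3 S517
G1 X66.0372 Y48.1323 F2477
G1 X89.6947 Y33.9856 F2477
G1 X75.5480 Y10.3281 F2477
G1 X51.8905 Y24.4748 F2477
M5
G0 X87.1318 Y32.9324
M3 S517
G1 X98.1011 Y40.7953 F2477
G1 X111.4175 Y38.5989 F2477
G1 X119.2804 Y27.6296 F2477
G1 X117.0840 Y14.3132 F2477
G1 X106.1147 Y6.4503 F2477
G1 X92.7983 Y8.6467 F2477
G1 X84.9354 Y19.6160 F2477
G1 X87.1318 Y32.9324 F2477
M5
G0 X0.0000 Y0.0000

1 u = 1 mm; y_m = 163.9709 − y.

[1] `<polygon>` regular polygon, #0000ff→score S517 F2477: (141.1585,124.9570) → (175.5290,135.1269) → (185.6989,100.7564) → (151.3284,90.5865) → (141.1585,124.9570) (closed)

[2] `<path>` regular polygon, #0000ff→score S517 F2477: (10.8802,71.6393) → (6.8427,82.4998) → (12.8165,92.4278) → (24.3031,93.9474) → (32.6530,85.9142) → (31.5784,74.3774) → (21.8886,68.0245) → (10.8802,71.6393) (closed)

[3] `<path>` regular polygon, #0000ff→score S517 F2477: (51.8905,24.4748) → (66.0372,48.1323) → (89.6947,33.9856) → (75.5480,10.3281) → (51.8905,24.4748) (closed)

[4] `<polygon>` regular polygon, #0000ff→score S517 F2477: (87.1318,32.9324) → (98.1011,40.7953) → (111.4175,38.5989) → (119.2804,27.6296) → (117.0840,14.3132) → (106.1147,6.4503) → (92.7983,8.6467) → (84.9354,19.6160) → (87.1318,32.9324) (closed)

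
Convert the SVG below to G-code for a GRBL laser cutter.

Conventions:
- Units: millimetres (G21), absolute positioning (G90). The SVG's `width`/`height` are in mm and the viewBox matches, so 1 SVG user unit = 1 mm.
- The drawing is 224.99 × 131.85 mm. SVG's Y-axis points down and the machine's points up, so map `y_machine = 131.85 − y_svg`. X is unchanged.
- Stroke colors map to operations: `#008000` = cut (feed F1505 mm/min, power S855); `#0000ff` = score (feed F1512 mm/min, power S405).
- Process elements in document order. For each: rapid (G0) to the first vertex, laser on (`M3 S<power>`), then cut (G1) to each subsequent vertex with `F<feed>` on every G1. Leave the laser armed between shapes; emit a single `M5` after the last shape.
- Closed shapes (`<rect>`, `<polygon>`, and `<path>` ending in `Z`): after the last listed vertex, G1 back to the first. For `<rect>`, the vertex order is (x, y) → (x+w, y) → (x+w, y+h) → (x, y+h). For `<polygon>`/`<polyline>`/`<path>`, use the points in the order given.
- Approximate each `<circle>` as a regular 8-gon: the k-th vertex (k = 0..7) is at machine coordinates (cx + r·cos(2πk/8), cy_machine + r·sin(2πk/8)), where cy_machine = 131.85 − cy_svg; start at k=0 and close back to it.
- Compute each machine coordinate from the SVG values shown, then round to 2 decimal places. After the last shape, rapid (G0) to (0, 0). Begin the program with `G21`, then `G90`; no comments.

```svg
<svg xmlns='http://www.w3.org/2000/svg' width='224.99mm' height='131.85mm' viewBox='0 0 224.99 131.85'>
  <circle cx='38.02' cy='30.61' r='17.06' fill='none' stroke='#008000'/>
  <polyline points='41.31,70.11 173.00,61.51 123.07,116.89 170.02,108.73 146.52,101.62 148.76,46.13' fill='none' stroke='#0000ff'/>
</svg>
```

1 u = 1 mm; y_m = 131.85 − y.

[1] `<circle>` circle, #008000→cut S855 F1505: (55.08,101.24) → (50.08,113.30) → (38.02,118.30) → (25.96,113.30) → (20.96,101.24) → (25.96,89.18) → (38.02,84.18) → (50.08,89.18) → (55.08,101.24) (closed)

[2] `<polyline>` open polyline, #0000ff→score S405 F1512: (41.31,61.74) → (173.00,70.34) → (123.07,14.96) → (170.02,23.12) → (146.52,30.23) → (148.76,85.72)

G21
G90
G0 X55.08 Y101.24
M3 S855
G1 X50.08 Y113.30 F1505
G1 X38.02 Y118.30 F1505
G1 X25.96 Y113.30 F1505
G1 X20.96 Y101.24 F1505
G1 X25.96 Y89.18 F1505
G1 X38.02 Y84.18 F1505
G1 X50.08 Y89.18 F1505
G1 X55.08 Y101.24 F1505
G0 X41.31 Y61.74
M3 S405
G1 X173.00 Y70.34 F1512
G1 X123.07 Y14.96 F1512
G1 X170.02 Y23.12 F1512
G1 X146.52 Y30.23 F1512
G1 X148.76 Y85.72 F1512
M5
G0 X0.00 Y0.00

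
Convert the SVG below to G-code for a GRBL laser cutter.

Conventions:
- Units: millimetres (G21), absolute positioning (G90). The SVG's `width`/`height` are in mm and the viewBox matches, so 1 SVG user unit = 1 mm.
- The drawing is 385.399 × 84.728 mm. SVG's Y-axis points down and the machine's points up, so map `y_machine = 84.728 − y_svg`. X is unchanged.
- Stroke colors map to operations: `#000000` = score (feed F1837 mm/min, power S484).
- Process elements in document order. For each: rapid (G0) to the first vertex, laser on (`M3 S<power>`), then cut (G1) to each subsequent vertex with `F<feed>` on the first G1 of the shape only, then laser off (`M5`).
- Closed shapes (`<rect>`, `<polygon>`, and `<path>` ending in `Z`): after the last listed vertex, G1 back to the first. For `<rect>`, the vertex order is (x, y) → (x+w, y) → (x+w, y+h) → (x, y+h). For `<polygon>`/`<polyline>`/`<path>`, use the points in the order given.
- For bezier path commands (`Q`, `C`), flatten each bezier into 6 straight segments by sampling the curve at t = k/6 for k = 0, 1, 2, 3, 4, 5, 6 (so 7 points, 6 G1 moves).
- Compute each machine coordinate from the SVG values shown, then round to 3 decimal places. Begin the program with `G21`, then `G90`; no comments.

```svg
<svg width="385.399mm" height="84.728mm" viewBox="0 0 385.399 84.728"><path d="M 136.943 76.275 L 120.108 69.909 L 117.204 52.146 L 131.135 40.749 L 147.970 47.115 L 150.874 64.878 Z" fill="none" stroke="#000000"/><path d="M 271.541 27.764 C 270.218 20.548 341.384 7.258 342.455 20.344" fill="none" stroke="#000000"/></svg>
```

G21
G90
G0 X136.943 Y8.453
M3 S484
G1 X120.108 Y14.819 F1837
G1 X117.204 Y32.582
G1 X131.135 Y43.979
G1 X147.970 Y37.613
G1 X150.874 Y19.850
G1 X136.943 Y8.453
M5
G0 X271.541 Y56.964
M3 S484
G1 X276.260 Y60.928 F1837
G1 X289.100 Y65.003
G1 X306.100 Y68.287
G1 X323.300 Y69.880
G1 X336.738 Y68.879
G1 X342.455 Y64.384
M5

viewBox `0 0 385.399 84.728` with mm width/height → 1 unit = 1 mm. Flip: y_m = 84.728 − y_svg.

**Shape 1** — `<path>` regular polygon, stroke `#000000` → score (S484, F1837). Machine vertices: (136.943,8.453) → (120.108,14.819) → (117.204,32.582) → (131.135,43.979) → (147.970,37.613) → (150.874,19.850) → (136.943,8.453). Closed: final G1 returns to the first vertex.

**Shape 2** — `<path>` cubic bezier, stroke `#000000` → score (S484, F1837). Control points (SVG): P0=(271.541,27.764), P1=(270.218,20.548), P2=(341.384,7.258), P3=(342.455,20.344); sampled at t=k/6. Machine vertices: (271.541,56.964) → (276.260,60.928) → (289.100,65.003) → (306.100,68.287) → (323.300,69.880) → (336.738,68.879) → (342.455,64.384). Open path.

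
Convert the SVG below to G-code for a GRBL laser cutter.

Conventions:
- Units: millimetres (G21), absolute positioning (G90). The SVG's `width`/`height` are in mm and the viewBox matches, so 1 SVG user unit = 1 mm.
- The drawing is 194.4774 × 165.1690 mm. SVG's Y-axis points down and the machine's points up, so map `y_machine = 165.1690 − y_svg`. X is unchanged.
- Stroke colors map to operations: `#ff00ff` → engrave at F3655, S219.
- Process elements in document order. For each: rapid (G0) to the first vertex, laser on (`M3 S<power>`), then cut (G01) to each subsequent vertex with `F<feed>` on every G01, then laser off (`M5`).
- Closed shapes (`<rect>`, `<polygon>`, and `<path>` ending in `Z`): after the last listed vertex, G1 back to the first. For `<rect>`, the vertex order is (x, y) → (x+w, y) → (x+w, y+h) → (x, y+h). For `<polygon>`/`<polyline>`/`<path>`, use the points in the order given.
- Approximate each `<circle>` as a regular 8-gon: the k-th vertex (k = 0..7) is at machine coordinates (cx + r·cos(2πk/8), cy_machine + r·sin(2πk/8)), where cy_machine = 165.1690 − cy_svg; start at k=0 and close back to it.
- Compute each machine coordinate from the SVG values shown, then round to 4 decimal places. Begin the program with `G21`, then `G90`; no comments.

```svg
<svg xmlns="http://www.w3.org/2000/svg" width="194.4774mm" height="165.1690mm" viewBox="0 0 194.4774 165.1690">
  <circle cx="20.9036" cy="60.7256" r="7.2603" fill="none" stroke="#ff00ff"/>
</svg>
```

1 u = 1 mm; y_m = 165.1690 − y.

[1] `<circle>` circle, #ff00ff→engrave S219 F3655: (28.1639,104.4434) → (26.0374,109.5772) → (20.9036,111.7037) → (15.7698,109.5772) → (13.6433,104.4434) → (15.7698,99.3096) → (20.9036,97.1831) → (26.0374,99.3096) → (28.1639,104.4434) (closed)

G21
G90
G0 X28.1639 Y104.4434
M3 S219
G01 X26.0374 Y109.5772 F3655
G01 X20.9036 Y111.7037 F3655
G01 X15.7698 Y109.5772 F3655
G01 X13.6433 Y104.4434 F3655
G01 X15.7698 Y99.3096 F3655
G01 X20.9036 Y97.1831 F3655
G01 X26.0374 Y99.3096 F3655
G01 X28.1639 Y104.4434 F3655
M5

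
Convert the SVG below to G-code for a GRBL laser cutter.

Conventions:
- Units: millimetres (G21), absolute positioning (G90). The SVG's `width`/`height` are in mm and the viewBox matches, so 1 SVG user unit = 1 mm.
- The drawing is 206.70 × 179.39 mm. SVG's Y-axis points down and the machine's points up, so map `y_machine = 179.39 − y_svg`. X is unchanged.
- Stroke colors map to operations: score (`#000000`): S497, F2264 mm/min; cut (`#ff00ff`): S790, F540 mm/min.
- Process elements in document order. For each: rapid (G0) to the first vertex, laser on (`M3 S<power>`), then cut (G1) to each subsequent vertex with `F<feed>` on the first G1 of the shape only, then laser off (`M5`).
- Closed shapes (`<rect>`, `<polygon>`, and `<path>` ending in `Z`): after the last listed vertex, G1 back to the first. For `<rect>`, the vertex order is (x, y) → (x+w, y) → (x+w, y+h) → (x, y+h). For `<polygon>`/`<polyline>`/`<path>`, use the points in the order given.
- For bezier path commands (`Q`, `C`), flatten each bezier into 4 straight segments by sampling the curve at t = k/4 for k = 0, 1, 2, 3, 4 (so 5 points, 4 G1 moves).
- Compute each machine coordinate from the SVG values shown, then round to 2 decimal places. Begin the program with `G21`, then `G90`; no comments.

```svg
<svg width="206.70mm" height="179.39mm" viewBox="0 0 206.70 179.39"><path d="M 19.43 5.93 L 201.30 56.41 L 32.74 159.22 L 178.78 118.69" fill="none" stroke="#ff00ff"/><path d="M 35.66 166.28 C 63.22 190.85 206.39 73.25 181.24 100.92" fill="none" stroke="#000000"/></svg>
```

Since the viewBox matches the mm dimensions, user units are millimetres directly. The only transform is the Y-flip y_m = 179.39 − y_svg.

Shape 1 is a open polyline drawn with `<path>`. Its stroke #ff00ff means cut at S790, F540. After flipping Y the toolpath is (19.43,173.46) → (201.30,122.98) → (32.74,20.17) → (178.78,60.70).

Shape 2 is a cubic bezier drawn with `<path>`. Its stroke #000000 means score at S497, F2264. After flipping Y the toolpath is (35.66,13.11) → (73.57,16.85) → (128.22,46.95) → (172.98,76.48) → (181.24,78.47).

G21
G90
G0 X19.43 Y173.46
M3 S790
G1 X201.30 Y122.98 F540
G1 X32.74 Y20.17
G1 X178.78 Y60.70
M5
G0 X35.66 Y13.11
M3 S497
G1 X73.57 Y16.85 F2264
G1 X128.22 Y46.95
G1 X172.98 Y76.48
G1 X181.24 Y78.47
M5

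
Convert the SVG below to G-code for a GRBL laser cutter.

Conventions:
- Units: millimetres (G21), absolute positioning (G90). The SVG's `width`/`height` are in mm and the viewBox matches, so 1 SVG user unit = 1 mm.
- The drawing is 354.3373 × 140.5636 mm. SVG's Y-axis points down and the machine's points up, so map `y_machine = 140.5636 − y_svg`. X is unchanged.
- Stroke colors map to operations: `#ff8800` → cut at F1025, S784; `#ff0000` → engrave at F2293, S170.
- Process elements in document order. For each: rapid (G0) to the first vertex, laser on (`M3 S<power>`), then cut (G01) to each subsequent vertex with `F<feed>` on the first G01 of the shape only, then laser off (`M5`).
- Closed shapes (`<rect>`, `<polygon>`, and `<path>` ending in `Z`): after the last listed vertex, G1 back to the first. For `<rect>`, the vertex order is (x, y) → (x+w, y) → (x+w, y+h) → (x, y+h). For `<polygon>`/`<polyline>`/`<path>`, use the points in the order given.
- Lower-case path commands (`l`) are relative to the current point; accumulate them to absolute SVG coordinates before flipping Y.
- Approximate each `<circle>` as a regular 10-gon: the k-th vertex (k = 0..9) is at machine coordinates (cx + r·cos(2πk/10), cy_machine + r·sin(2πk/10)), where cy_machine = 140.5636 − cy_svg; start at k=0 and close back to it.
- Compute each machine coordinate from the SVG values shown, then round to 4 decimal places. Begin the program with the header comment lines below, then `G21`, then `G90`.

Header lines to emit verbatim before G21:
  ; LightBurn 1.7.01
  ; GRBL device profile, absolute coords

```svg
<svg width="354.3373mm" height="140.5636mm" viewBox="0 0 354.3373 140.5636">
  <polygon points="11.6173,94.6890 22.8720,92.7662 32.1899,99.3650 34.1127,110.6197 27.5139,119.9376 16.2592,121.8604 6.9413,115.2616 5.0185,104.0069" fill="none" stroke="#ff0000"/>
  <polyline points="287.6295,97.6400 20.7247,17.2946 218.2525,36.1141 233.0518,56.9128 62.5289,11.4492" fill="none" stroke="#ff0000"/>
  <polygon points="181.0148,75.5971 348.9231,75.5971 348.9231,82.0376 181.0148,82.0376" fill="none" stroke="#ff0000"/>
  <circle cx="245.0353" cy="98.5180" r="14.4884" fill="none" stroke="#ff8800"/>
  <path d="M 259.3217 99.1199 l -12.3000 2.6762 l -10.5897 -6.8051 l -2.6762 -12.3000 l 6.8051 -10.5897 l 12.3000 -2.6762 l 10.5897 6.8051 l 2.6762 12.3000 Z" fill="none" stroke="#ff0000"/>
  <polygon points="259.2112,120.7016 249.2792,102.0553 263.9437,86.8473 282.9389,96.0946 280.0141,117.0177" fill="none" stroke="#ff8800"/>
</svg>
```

1 u = 1 mm; y_m = 140.5636 − y.

[1] `<polygon>` regular polygon, #ff0000→engrave S170 F2293: (11.6173,45.8746) → (22.8720,47.7974) → (32.1899,41.1986) → (34.1127,29.9439) → (27.5139,20.6260) → (16.2592,18.7032) → (6.9413,25.3020) → (5.0185,36.5567) → (11.6173,45.8746) (closed)

[2] `<polyline>` open polyline, #ff0000→engrave S170 F2293: (287.6295,42.9236) → (20.7247,123.2690) → (218.2525,104.4495) → (233.0518,83.6508) → (62.5289,129.1144)

[3] `<polygon>` rectangle, #ff0000→engrave S170 F2293: (181.0148,64.9665) → (348.9231,64.9665) → (348.9231,58.5260) → (181.0148,58.5260) → (181.0148,64.9665) (closed)

[4] `<circle>` circle, #ff8800→cut S784 F1025: (259.5237,42.0456) → (256.7567,50.5617) → (249.5125,55.8249) → (240.5581,55.8249) → (233.3139,50.5617) → (230.5469,42.0456) → (233.3139,33.5295) → (240.5581,28.2663) → (249.5125,28.2663) → (256.7567,33.5295) → (259.5237,42.0456) (closed)

[5] `<path>` regular polygon, #ff0000→engrave S170 F2293: (259.3217,41.4437) → (247.0217,38.7675) → (236.4320,45.5726) → (233.7558,57.8726) → (240.5609,68.4623) → (252.8609,71.1385) → (263.4506,64.3334) → (266.1268,52.0334) → (259.3217,41.4437) (closed)

[6] `<polygon>` regular polygon, #ff8800→cut S784 F1025: (259.2112,19.8620) → (249.2792,38.5083) → (263.9437,53.7163) → (282.9389,44.4690) → (280.0141,23.5459) → (259.2112,19.8620) (closed)

; LightBurn 1.7.01
; GRBL device profile, absolute coords
G21
G90
G0 X11.6173 Y45.8746
M3 S170
G01 X22.8720 Y47.7974 F2293
G01 X32.1899 Y41.1986
G01 X34.1127 Y29.9439
G01 X27.5139 Y20.6260
G01 X16.2592 Y18.7032
G01 X6.9413 Y25.3020
G01 X5.0185 Y36.5567
G01 X11.6173 Y45.8746
M5
G0 X287.6295 Y42.9236
M3 S170
G01 X20.7247 Y123.2690 F2293
G01 X218.2525 Y104.4495
G01 X233.0518 Y83.6508
G01 X62.5289 Y129.1144
M5
G0 X181.0148 Y64.9665
M3 S170
G01 X348.9231 Y64.9665 F2293
G01 X348.9231 Y58.5260
G01 X181.0148 Y58.5260
G01 X181.0148 Y64.9665
M5
G0 X259.5237 Y42.0456
M3 S784
G01 X256.7567 Y50.5617 F1025
G01 X249.5125 Y55.8249
G01 X240.5581 Y55.8249
G01 X233.3139 Y50.5617
G01 X230.5469 Y42.0456
G01 X233.3139 Y33.5295
G01 X240.5581 Y28.2663
G01 X249.5125 Y28.2663
G01 X256.7567 Y33.5295
G01 X259.5237 Y42.0456
M5
G0 X259.3217 Y41.4437
M3 S170
G01 X247.0217 Y38.7675 F2293
G01 X236.4320 Y45.5726
G01 X233.7558 Y57.8726
G01 X240.5609 Y68.4623
G01 X252.8609 Y71.1385
G01 X263.4506 Y64.3334
G01 X266.1268 Y52.0334
G01 X259.3217 Y41.4437
M5
G0 X259.2112 Y19.8620
M3 S784
G01 X249.2792 Y38.5083 F1025
G01 X263.9437 Y53.7163
G01 X282.9389 Y44.4690
G01 X280.0141 Y23.5459
G01 X259.2112 Y19.8620
M5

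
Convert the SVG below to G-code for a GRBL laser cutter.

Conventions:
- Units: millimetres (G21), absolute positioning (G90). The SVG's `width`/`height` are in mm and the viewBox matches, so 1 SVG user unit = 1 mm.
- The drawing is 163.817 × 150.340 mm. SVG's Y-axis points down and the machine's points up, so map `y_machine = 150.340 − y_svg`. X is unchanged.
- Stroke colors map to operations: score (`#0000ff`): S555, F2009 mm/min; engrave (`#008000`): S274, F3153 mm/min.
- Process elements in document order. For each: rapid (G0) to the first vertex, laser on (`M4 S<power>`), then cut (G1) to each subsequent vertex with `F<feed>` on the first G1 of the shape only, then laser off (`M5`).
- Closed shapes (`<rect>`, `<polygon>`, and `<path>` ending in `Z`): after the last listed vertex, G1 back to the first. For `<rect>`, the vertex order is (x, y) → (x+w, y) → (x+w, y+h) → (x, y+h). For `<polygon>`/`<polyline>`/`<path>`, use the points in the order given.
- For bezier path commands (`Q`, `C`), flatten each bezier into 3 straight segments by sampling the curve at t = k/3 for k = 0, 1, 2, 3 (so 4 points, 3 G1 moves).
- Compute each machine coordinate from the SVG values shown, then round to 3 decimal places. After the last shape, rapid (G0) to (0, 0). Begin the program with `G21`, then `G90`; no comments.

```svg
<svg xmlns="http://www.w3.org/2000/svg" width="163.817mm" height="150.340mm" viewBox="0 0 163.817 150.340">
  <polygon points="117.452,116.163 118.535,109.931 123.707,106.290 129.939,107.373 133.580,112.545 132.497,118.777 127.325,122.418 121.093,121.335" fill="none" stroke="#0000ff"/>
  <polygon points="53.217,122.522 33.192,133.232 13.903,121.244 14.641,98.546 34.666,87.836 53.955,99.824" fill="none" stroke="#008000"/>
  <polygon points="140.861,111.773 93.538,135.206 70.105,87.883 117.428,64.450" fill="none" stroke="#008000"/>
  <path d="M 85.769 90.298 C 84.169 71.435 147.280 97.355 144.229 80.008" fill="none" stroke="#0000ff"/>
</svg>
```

viewBox `0 0 163.817 150.340` with mm width/height → 1 unit = 1 mm. Flip: y_m = 150.340 − y_svg.

**Shape 1** — `<polygon>` regular polygon, stroke `#0000ff` → score (S555, F2009). Machine vertices: (117.452,34.177) → (118.535,40.409) → (123.707,44.050) → (129.939,42.967) → (133.580,37.795) → (132.497,31.563) → (127.325,27.922) → (121.093,29.005) → (117.452,34.177). Closed: final G1 returns to the first vertex.

**Shape 2** — `<polygon>` regular polygon, stroke `#008000` → engrave (S274, F3153). Machine vertices: (53.217,27.818) → (33.192,17.108) → (13.903,29.096) → (14.641,51.794) → (34.666,62.504) → (53.955,50.516) → (53.217,27.818). Closed: final G1 returns to the first vertex.

**Shape 3** — `<polygon>` regular polygon, stroke `#008000` → engrave (S274, F3153). Machine vertices: (140.861,38.567) → (93.538,15.134) → (70.105,62.457) → (117.428,85.890) → (140.861,38.567). Closed: final G1 returns to the first vertex.

**Shape 4** — `<path>` cubic bezier, stroke `#0000ff` → score (S555, F2009). Control points (SVG): P0=(85.769,90.298), P1=(84.169,71.435), P2=(147.280,97.355), P3=(144.229,80.008); sampled at t=k/3. Machine vertices: (85.769,60.042) → (100.892,67.238) → (130.073,64.146) → (144.229,70.332). Open path.

G21
G90
G0 X117.452 Y34.177
M4 S555
G1 X118.535 Y40.409 F2009
G1 X123.707 Y44.050
G1 X129.939 Y42.967
G1 X133.580 Y37.795
G1 X132.497 Y31.563
G1 X127.325 Y27.922
G1 X121.093 Y29.005
G1 X117.452 Y34.177
M5
G0 X53.217 Y27.818
M4 S274
G1 X33.192 Y17.108 F3153
G1 X13.903 Y29.096
G1 X14.641 Y51.794
G1 X34.666 Y62.504
G1 X53.955 Y50.516
G1 X53.217 Y27.818
M5
G0 X140.861 Y38.567
M4 S274
G1 X93.538 Y15.134 F3153
G1 X70.105 Y62.457
G1 X117.428 Y85.890
G1 X140.861 Y38.567
M5
G0 X85.769 Y60.042
M4 S555
G1 X100.892 Y67.238 F2009
G1 X130.073 Y64.146
G1 X144.229 Y70.332
M5
G0 X0.000 Y0.000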